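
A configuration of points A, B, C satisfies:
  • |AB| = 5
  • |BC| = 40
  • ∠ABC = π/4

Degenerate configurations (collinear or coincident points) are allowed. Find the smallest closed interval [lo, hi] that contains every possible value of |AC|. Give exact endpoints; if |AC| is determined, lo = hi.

|AC| = 5·√(65 - 8·√(2))  (≈ 36.6355)

|AB| ∈ {5}
|BC| ∈ {40}
|AC| ∈ {5·√(65 - 8·√(2))}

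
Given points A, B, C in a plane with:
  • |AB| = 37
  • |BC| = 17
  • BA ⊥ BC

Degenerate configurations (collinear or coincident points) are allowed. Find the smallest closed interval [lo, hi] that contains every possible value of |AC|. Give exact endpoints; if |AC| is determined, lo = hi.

|AC| = √(1658)  (≈ 40.7185)

|AB| ∈ {37}
|BC| ∈ {17}
|AC| ∈ {√(1658)}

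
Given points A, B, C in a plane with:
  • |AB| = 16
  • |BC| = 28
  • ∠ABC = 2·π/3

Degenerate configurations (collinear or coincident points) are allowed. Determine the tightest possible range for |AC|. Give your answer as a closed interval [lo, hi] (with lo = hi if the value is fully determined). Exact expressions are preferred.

|AC| = 4·√(93)  (≈ 38.5746)

|AB| ∈ {16}
|BC| ∈ {28}
|AC| ∈ {4·√(93)}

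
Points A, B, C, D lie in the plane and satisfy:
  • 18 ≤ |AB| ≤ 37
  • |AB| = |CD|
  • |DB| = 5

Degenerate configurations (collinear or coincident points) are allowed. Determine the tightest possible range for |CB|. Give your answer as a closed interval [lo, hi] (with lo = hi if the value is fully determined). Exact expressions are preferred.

|CB| ∈ [13, 42]  (≈ [13.0000, 42.0000])

|AB| ∈ [18, 37]
|BD| ∈ {5}
|CD| ∈ [18, 37]
|AD| ∈ [13, 42]
|BC| ∈ [13, 42]
|AC| ∈ [0, 79]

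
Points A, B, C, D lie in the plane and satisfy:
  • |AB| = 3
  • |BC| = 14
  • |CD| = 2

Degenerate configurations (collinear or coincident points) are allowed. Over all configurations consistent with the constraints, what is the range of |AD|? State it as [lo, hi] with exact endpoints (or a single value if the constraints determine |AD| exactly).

|AD| ∈ [9, 19]  (≈ [9.0000, 19.0000])

|AB| ∈ {3}
|BC| ∈ {14}
|CD| ∈ {2}
|AC| ∈ [11, 17]
|BD| ∈ [12, 16]
|AD| ∈ [9, 19]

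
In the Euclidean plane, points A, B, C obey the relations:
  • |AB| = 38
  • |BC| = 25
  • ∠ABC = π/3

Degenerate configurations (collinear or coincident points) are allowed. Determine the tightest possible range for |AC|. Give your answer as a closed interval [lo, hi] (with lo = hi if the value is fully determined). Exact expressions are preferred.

|AB| ∈ {38}
|BC| ∈ {25}
|AC| ∈ {√(1119)}

|AC| = √(1119)  (≈ 33.4515)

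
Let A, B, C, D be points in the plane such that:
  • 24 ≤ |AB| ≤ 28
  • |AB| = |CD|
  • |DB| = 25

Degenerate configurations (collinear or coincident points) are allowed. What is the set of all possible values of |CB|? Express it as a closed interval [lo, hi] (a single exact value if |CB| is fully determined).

|CB| ∈ [0, 53]  (≈ [0.0000, 53.0000])

|AB| ∈ [24, 28]
|BD| ∈ {25}
|CD| ∈ [24, 28]
|AD| ∈ [0, 53]
|BC| ∈ [0, 53]
|AC| ∈ [0, 81]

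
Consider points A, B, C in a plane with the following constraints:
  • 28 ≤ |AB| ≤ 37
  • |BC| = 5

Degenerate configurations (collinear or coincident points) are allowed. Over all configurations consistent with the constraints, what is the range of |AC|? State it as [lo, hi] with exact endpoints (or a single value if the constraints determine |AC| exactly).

|AB| ∈ [28, 37]
|BC| ∈ {5}
|AC| ∈ [23, 42]

|AC| ∈ [23, 42]  (≈ [23.0000, 42.0000])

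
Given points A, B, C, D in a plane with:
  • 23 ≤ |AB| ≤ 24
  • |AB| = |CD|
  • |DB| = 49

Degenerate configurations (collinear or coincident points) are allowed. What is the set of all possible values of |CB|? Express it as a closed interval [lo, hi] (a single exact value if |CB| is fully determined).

|AB| ∈ [23, 24]
|BD| ∈ {49}
|CD| ∈ [23, 24]
|AD| ∈ [25, 73]
|BC| ∈ [25, 73]
|AC| ∈ [1, 97]

|CB| ∈ [25, 73]  (≈ [25.0000, 73.0000])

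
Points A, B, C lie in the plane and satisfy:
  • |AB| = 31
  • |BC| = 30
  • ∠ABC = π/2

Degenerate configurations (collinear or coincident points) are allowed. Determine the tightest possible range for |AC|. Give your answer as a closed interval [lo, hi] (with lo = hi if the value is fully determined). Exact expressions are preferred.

|AB| ∈ {31}
|BC| ∈ {30}
|AC| ∈ {√(1861)}

|AC| = √(1861)  (≈ 43.1393)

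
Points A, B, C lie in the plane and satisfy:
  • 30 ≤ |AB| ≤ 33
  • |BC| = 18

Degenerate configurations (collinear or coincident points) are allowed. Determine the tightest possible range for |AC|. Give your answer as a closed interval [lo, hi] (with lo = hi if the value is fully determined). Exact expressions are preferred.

|AB| ∈ [30, 33]
|BC| ∈ {18}
|AC| ∈ [12, 51]

|AC| ∈ [12, 51]  (≈ [12.0000, 51.0000])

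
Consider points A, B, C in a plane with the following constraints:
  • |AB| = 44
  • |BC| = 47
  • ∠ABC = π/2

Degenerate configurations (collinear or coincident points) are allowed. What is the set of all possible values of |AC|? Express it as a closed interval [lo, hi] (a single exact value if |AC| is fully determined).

|AB| ∈ {44}
|BC| ∈ {47}
|AC| ∈ {√(4145)}

|AC| = √(4145)  (≈ 64.3817)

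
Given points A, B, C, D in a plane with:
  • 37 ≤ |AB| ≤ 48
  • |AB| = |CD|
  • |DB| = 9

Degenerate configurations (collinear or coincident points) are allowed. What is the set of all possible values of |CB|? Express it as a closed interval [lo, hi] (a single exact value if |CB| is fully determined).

|AB| ∈ [37, 48]
|BD| ∈ {9}
|CD| ∈ [37, 48]
|AD| ∈ [28, 57]
|BC| ∈ [28, 57]
|AC| ∈ [0, 105]

|CB| ∈ [28, 57]  (≈ [28.0000, 57.0000])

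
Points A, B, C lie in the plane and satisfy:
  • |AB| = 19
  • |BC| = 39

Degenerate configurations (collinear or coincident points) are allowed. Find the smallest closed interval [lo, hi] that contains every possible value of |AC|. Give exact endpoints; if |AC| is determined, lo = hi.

|AC| ∈ [20, 58]  (≈ [20.0000, 58.0000])

|AB| ∈ {19}
|BC| ∈ {39}
|AC| ∈ [20, 58]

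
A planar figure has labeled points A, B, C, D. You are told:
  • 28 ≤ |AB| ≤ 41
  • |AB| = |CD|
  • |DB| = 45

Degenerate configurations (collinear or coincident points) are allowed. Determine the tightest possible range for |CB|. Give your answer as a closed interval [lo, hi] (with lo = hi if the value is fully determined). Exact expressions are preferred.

|CB| ∈ [4, 86]  (≈ [4.0000, 86.0000])

|AB| ∈ [28, 41]
|BD| ∈ {45}
|CD| ∈ [28, 41]
|AD| ∈ [4, 86]
|BC| ∈ [4, 86]
|AC| ∈ [0, 127]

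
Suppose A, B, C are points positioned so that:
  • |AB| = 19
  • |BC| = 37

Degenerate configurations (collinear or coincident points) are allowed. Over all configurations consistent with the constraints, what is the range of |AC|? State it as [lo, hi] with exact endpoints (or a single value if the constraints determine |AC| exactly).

|AB| ∈ {19}
|BC| ∈ {37}
|AC| ∈ [18, 56]

|AC| ∈ [18, 56]  (≈ [18.0000, 56.0000])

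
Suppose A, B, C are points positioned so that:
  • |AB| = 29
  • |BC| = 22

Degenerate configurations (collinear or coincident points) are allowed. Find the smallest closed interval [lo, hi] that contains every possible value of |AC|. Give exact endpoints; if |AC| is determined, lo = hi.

|AB| ∈ {29}
|BC| ∈ {22}
|AC| ∈ [7, 51]

|AC| ∈ [7, 51]  (≈ [7.0000, 51.0000])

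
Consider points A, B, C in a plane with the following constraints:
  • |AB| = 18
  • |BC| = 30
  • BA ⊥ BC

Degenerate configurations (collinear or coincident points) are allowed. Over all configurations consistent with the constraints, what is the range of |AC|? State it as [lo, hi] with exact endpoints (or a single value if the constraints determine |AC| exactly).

|AB| ∈ {18}
|BC| ∈ {30}
|AC| ∈ {6·√(34)}

|AC| = 6·√(34)  (≈ 34.9857)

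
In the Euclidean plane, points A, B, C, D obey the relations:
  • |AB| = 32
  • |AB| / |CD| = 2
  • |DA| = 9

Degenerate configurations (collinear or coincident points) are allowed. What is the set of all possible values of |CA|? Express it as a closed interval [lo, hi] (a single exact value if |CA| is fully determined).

|CA| ∈ [7, 25]  (≈ [7.0000, 25.0000])

|AB| ∈ {32}
|AD| ∈ {9}
|CD| ∈ {16}
|BD| ∈ [23, 41]
|AC| ∈ [7, 25]
|BC| ∈ [7, 57]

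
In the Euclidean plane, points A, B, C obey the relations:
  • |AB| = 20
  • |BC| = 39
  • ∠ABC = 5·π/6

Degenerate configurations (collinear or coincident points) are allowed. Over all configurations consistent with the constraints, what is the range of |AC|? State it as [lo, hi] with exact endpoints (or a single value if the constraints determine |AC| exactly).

|AC| = √(780·√(3) + 1921)  (≈ 57.2014)

|AB| ∈ {20}
|BC| ∈ {39}
|AC| ∈ {√(780·√(3) + 1921)}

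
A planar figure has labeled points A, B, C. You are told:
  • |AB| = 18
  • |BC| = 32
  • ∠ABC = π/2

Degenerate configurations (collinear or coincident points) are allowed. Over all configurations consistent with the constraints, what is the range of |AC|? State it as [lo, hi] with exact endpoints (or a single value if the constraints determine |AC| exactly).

|AB| ∈ {18}
|BC| ∈ {32}
|AC| ∈ {2·√(337)}

|AC| = 2·√(337)  (≈ 36.7151)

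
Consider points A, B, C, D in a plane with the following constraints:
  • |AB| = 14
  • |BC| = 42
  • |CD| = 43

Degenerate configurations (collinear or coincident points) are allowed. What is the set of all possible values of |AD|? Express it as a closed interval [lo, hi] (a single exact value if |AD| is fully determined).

|AB| ∈ {14}
|BC| ∈ {42}
|CD| ∈ {43}
|AC| ∈ [28, 56]
|BD| ∈ [1, 85]
|AD| ∈ [0, 99]

|AD| ∈ [0, 99]  (≈ [0.0000, 99.0000])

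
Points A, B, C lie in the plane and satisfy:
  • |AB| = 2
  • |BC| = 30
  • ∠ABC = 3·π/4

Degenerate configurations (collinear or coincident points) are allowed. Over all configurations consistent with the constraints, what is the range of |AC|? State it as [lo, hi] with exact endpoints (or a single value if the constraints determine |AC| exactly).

|AC| = 2·√(15·√(2) + 226)  (≈ 31.4460)

|AB| ∈ {2}
|BC| ∈ {30}
|AC| ∈ {2·√(15·√(2) + 226)}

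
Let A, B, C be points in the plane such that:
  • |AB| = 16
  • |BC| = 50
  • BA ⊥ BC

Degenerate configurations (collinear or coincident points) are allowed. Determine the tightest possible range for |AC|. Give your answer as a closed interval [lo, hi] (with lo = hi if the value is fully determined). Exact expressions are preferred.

|AB| ∈ {16}
|BC| ∈ {50}
|AC| ∈ {2·√(689)}

|AC| = 2·√(689)  (≈ 52.4976)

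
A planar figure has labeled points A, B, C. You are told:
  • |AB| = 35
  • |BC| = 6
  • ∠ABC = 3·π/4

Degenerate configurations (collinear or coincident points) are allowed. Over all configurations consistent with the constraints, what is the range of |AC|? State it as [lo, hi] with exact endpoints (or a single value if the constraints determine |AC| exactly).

|AC| = √(210·√(2) + 1261)  (≈ 39.4713)

|AB| ∈ {35}
|BC| ∈ {6}
|AC| ∈ {√(210·√(2) + 1261)}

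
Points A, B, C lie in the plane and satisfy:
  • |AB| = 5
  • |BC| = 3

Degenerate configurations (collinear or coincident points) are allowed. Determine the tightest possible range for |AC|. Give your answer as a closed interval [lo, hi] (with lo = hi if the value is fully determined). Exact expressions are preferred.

|AC| ∈ [2, 8]  (≈ [2.0000, 8.0000])

|AB| ∈ {5}
|BC| ∈ {3}
|AC| ∈ [2, 8]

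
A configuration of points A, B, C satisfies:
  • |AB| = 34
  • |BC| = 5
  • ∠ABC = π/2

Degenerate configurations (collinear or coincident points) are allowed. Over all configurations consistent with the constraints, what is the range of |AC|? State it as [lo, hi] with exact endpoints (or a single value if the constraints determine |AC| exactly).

|AC| = √(1181)  (≈ 34.3657)

|AB| ∈ {34}
|BC| ∈ {5}
|AC| ∈ {√(1181)}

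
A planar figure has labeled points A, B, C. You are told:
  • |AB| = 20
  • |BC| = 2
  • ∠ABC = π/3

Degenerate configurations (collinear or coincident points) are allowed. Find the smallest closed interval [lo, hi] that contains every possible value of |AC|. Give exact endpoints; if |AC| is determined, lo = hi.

|AC| = 2·√(91)  (≈ 19.0788)

|AB| ∈ {20}
|BC| ∈ {2}
|AC| ∈ {2·√(91)}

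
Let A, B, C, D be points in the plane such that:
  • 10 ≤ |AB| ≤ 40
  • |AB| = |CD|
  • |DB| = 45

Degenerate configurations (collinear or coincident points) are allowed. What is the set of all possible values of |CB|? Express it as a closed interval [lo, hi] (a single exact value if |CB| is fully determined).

|CB| ∈ [5, 85]  (≈ [5.0000, 85.0000])

|AB| ∈ [10, 40]
|BD| ∈ {45}
|CD| ∈ [10, 40]
|AD| ∈ [5, 85]
|BC| ∈ [5, 85]
|AC| ∈ [0, 125]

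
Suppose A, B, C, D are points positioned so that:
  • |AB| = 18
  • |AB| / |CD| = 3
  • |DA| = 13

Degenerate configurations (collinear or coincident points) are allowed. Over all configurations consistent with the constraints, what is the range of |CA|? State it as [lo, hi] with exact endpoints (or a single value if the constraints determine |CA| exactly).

|CA| ∈ [7, 19]  (≈ [7.0000, 19.0000])

|AB| ∈ {18}
|AD| ∈ {13}
|CD| ∈ {6}
|BD| ∈ [5, 31]
|AC| ∈ [7, 19]
|BC| ∈ [0, 37]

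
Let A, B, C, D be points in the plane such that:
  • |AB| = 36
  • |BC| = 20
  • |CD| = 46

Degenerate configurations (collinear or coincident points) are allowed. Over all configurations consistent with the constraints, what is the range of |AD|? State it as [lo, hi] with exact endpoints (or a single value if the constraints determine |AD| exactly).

|AD| ∈ [0, 102]  (≈ [0.0000, 102.0000])

|AB| ∈ {36}
|BC| ∈ {20}
|CD| ∈ {46}
|AC| ∈ [16, 56]
|BD| ∈ [26, 66]
|AD| ∈ [0, 102]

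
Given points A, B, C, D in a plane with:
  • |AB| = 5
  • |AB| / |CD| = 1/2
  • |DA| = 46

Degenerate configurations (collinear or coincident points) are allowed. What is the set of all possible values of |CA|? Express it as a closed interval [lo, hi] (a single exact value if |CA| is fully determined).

|AB| ∈ {5}
|AD| ∈ {46}
|CD| ∈ {10}
|BD| ∈ [41, 51]
|AC| ∈ [36, 56]
|BC| ∈ [31, 61]

|CA| ∈ [36, 56]  (≈ [36.0000, 56.0000])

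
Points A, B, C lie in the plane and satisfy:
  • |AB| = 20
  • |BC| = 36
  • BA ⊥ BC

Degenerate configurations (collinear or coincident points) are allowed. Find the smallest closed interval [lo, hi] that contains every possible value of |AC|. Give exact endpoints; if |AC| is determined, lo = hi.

|AC| = 4·√(106)  (≈ 41.1825)

|AB| ∈ {20}
|BC| ∈ {36}
|AC| ∈ {4·√(106)}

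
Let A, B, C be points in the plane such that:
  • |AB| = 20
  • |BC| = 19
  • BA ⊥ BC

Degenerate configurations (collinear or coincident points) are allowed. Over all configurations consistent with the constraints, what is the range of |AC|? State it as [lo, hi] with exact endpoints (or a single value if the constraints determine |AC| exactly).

|AC| = √(761)  (≈ 27.5862)

|AB| ∈ {20}
|BC| ∈ {19}
|AC| ∈ {√(761)}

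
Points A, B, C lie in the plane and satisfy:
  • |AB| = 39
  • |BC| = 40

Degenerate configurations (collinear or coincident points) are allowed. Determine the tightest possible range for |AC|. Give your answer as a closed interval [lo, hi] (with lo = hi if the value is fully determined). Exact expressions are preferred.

|AB| ∈ {39}
|BC| ∈ {40}
|AC| ∈ [1, 79]

|AC| ∈ [1, 79]  (≈ [1.0000, 79.0000])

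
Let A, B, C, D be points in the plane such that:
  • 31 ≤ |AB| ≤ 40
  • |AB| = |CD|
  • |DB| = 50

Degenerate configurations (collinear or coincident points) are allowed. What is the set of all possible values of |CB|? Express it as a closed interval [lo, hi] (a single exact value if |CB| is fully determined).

|AB| ∈ [31, 40]
|BD| ∈ {50}
|CD| ∈ [31, 40]
|AD| ∈ [10, 90]
|BC| ∈ [10, 90]
|AC| ∈ [0, 130]

|CB| ∈ [10, 90]  (≈ [10.0000, 90.0000])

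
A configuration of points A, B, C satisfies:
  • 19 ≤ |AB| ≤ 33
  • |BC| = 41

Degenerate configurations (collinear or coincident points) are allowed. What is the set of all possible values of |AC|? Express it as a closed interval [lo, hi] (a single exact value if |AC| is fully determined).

|AB| ∈ [19, 33]
|BC| ∈ {41}
|AC| ∈ [8, 74]

|AC| ∈ [8, 74]  (≈ [8.0000, 74.0000])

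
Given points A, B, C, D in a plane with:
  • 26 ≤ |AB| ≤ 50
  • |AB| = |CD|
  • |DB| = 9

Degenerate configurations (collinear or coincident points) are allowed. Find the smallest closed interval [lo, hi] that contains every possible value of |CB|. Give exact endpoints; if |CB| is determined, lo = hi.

|CB| ∈ [17, 59]  (≈ [17.0000, 59.0000])

|AB| ∈ [26, 50]
|BD| ∈ {9}
|CD| ∈ [26, 50]
|AD| ∈ [17, 59]
|BC| ∈ [17, 59]
|AC| ∈ [0, 109]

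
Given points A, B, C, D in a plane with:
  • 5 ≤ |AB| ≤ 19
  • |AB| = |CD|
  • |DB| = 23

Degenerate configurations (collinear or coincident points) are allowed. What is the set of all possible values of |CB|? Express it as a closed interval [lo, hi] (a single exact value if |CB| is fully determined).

|AB| ∈ [5, 19]
|BD| ∈ {23}
|CD| ∈ [5, 19]
|AD| ∈ [4, 42]
|BC| ∈ [4, 42]
|AC| ∈ [0, 61]

|CB| ∈ [4, 42]  (≈ [4.0000, 42.0000])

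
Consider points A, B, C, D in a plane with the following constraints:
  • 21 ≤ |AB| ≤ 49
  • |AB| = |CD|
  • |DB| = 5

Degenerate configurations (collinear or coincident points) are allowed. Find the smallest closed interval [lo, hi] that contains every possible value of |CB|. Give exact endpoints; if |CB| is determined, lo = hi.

|CB| ∈ [16, 54]  (≈ [16.0000, 54.0000])

|AB| ∈ [21, 49]
|BD| ∈ {5}
|CD| ∈ [21, 49]
|AD| ∈ [16, 54]
|BC| ∈ [16, 54]
|AC| ∈ [0, 103]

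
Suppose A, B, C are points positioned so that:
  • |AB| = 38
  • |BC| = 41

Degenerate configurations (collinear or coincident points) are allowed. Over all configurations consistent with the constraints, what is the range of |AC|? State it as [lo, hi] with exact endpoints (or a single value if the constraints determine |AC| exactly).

|AB| ∈ {38}
|BC| ∈ {41}
|AC| ∈ [3, 79]

|AC| ∈ [3, 79]  (≈ [3.0000, 79.0000])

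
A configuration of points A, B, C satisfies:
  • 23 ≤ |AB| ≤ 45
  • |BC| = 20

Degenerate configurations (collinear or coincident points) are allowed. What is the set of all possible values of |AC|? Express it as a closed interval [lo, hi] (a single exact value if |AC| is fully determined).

|AC| ∈ [3, 65]  (≈ [3.0000, 65.0000])

|AB| ∈ [23, 45]
|BC| ∈ {20}
|AC| ∈ [3, 65]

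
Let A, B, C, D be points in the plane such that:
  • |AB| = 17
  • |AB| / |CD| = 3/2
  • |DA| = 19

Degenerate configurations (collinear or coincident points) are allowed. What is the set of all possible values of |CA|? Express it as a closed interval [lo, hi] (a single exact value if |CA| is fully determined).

|AB| ∈ {17}
|AD| ∈ {19}
|CD| ∈ {34/3}
|BD| ∈ [2, 36]
|AC| ∈ [23/3, 91/3]
|BC| ∈ [0, 142/3]

|CA| ∈ [23/3, 91/3]  (≈ [7.6667, 30.3333])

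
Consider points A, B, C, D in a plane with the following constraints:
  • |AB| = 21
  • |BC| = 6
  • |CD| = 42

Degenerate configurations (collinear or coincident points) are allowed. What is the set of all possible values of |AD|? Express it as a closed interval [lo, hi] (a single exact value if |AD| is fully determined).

|AD| ∈ [15, 69]  (≈ [15.0000, 69.0000])

|AB| ∈ {21}
|BC| ∈ {6}
|CD| ∈ {42}
|AC| ∈ [15, 27]
|BD| ∈ [36, 48]
|AD| ∈ [15, 69]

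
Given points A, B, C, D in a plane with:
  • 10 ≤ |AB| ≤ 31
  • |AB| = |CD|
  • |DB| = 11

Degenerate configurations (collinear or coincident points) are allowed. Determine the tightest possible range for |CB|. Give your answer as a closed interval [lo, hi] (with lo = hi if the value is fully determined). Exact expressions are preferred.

|CB| ∈ [0, 42]  (≈ [0.0000, 42.0000])

|AB| ∈ [10, 31]
|BD| ∈ {11}
|CD| ∈ [10, 31]
|AD| ∈ [0, 42]
|BC| ∈ [0, 42]
|AC| ∈ [0, 73]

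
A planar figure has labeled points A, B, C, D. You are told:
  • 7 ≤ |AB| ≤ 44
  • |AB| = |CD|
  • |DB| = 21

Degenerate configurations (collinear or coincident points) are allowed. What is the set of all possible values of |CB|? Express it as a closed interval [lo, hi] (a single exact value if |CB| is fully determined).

|AB| ∈ [7, 44]
|BD| ∈ {21}
|CD| ∈ [7, 44]
|AD| ∈ [0, 65]
|BC| ∈ [0, 65]
|AC| ∈ [0, 109]

|CB| ∈ [0, 65]  (≈ [0.0000, 65.0000])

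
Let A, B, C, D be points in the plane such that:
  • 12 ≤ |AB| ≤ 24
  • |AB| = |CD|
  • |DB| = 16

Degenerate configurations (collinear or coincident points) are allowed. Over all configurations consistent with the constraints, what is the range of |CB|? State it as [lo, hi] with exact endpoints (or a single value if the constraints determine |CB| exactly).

|CB| ∈ [0, 40]  (≈ [0.0000, 40.0000])

|AB| ∈ [12, 24]
|BD| ∈ {16}
|CD| ∈ [12, 24]
|AD| ∈ [0, 40]
|BC| ∈ [0, 40]
|AC| ∈ [0, 64]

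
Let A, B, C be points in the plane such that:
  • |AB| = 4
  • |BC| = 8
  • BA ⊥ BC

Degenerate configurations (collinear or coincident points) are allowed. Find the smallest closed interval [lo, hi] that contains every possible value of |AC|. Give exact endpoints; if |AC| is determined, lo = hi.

|AC| = 4·√(5)  (≈ 8.9443)

|AB| ∈ {4}
|BC| ∈ {8}
|AC| ∈ {4·√(5)}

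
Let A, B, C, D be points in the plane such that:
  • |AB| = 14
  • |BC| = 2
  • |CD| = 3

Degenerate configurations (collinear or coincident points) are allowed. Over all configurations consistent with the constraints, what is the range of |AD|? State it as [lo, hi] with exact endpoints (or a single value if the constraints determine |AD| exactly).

|AB| ∈ {14}
|BC| ∈ {2}
|CD| ∈ {3}
|AC| ∈ [12, 16]
|BD| ∈ [1, 5]
|AD| ∈ [9, 19]

|AD| ∈ [9, 19]  (≈ [9.0000, 19.0000])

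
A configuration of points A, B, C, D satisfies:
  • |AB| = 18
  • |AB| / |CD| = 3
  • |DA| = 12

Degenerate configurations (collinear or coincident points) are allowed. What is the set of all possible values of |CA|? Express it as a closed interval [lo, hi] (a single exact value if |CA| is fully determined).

|CA| ∈ [6, 18]  (≈ [6.0000, 18.0000])

|AB| ∈ {18}
|AD| ∈ {12}
|CD| ∈ {6}
|BD| ∈ [6, 30]
|AC| ∈ [6, 18]
|BC| ∈ [0, 36]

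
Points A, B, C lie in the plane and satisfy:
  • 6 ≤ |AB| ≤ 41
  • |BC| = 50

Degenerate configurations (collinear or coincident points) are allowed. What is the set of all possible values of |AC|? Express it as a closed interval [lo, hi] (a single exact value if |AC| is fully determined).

|AC| ∈ [9, 91]  (≈ [9.0000, 91.0000])

|AB| ∈ [6, 41]
|BC| ∈ {50}
|AC| ∈ [9, 91]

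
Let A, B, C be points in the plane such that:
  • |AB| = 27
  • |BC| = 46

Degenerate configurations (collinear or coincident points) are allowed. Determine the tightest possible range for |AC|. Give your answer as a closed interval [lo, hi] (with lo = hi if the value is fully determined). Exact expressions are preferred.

|AC| ∈ [19, 73]  (≈ [19.0000, 73.0000])

|AB| ∈ {27}
|BC| ∈ {46}
|AC| ∈ [19, 73]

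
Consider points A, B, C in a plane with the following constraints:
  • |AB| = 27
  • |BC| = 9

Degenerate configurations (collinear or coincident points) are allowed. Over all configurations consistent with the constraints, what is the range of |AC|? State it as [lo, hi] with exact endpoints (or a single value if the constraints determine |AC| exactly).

|AB| ∈ {27}
|BC| ∈ {9}
|AC| ∈ [18, 36]

|AC| ∈ [18, 36]  (≈ [18.0000, 36.0000])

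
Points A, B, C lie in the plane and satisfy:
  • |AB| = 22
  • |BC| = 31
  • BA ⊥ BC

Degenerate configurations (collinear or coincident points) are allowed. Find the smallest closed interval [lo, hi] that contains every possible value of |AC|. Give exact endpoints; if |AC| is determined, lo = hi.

|AB| ∈ {22}
|BC| ∈ {31}
|AC| ∈ {17·√(5)}

|AC| = 17·√(5)  (≈ 38.0132)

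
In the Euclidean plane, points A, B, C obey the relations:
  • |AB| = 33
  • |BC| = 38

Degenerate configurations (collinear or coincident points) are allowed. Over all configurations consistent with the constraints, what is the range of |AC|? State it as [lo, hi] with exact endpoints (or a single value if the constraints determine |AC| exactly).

|AB| ∈ {33}
|BC| ∈ {38}
|AC| ∈ [5, 71]

|AC| ∈ [5, 71]  (≈ [5.0000, 71.0000])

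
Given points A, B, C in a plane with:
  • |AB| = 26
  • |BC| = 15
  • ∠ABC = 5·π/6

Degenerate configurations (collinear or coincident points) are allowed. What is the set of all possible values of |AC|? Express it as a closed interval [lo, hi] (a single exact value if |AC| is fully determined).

|AC| = √(390·√(3) + 901)  (≈ 39.7052)

|AB| ∈ {26}
|BC| ∈ {15}
|AC| ∈ {√(390·√(3) + 901)}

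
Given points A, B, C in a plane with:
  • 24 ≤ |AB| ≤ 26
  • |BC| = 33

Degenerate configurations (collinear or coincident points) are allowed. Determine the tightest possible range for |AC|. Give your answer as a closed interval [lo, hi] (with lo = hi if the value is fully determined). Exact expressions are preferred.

|AC| ∈ [7, 59]  (≈ [7.0000, 59.0000])

|AB| ∈ [24, 26]
|BC| ∈ {33}
|AC| ∈ [7, 59]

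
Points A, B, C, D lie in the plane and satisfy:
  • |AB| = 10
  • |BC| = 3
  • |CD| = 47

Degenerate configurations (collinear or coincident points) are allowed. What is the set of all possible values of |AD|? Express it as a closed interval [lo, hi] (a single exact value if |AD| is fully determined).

|AD| ∈ [34, 60]  (≈ [34.0000, 60.0000])

|AB| ∈ {10}
|BC| ∈ {3}
|CD| ∈ {47}
|AC| ∈ [7, 13]
|BD| ∈ [44, 50]
|AD| ∈ [34, 60]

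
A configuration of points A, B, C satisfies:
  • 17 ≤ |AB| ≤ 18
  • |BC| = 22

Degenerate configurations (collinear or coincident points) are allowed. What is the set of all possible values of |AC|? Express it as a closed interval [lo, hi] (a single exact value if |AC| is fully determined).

|AB| ∈ [17, 18]
|BC| ∈ {22}
|AC| ∈ [4, 40]

|AC| ∈ [4, 40]  (≈ [4.0000, 40.0000])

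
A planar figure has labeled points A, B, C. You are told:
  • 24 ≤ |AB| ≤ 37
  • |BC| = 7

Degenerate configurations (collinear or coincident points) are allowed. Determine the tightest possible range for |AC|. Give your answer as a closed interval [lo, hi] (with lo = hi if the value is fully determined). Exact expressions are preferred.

|AC| ∈ [17, 44]  (≈ [17.0000, 44.0000])

|AB| ∈ [24, 37]
|BC| ∈ {7}
|AC| ∈ [17, 44]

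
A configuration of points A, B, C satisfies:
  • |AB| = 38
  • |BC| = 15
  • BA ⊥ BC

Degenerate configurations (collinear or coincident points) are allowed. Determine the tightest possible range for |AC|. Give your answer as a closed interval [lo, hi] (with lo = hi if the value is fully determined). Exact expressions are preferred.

|AB| ∈ {38}
|BC| ∈ {15}
|AC| ∈ {√(1669)}

|AC| = √(1669)  (≈ 40.8534)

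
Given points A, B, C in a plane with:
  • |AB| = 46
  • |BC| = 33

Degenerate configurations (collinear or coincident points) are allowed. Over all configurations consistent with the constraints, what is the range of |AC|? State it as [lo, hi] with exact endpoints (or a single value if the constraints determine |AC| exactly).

|AB| ∈ {46}
|BC| ∈ {33}
|AC| ∈ [13, 79]

|AC| ∈ [13, 79]  (≈ [13.0000, 79.0000])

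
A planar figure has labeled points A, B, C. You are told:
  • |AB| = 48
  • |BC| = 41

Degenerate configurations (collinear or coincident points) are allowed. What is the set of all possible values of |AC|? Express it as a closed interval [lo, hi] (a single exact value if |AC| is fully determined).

|AB| ∈ {48}
|BC| ∈ {41}
|AC| ∈ [7, 89]

|AC| ∈ [7, 89]  (≈ [7.0000, 89.0000])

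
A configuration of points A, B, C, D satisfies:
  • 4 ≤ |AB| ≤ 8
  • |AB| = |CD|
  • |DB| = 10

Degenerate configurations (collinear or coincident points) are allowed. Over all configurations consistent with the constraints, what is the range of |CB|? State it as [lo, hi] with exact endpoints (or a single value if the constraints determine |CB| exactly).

|CB| ∈ [2, 18]  (≈ [2.0000, 18.0000])

|AB| ∈ [4, 8]
|BD| ∈ {10}
|CD| ∈ [4, 8]
|AD| ∈ [2, 18]
|BC| ∈ [2, 18]
|AC| ∈ [0, 26]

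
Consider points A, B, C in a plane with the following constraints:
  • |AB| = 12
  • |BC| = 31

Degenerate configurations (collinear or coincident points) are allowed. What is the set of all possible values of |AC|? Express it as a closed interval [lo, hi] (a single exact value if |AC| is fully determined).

|AC| ∈ [19, 43]  (≈ [19.0000, 43.0000])

|AB| ∈ {12}
|BC| ∈ {31}
|AC| ∈ [19, 43]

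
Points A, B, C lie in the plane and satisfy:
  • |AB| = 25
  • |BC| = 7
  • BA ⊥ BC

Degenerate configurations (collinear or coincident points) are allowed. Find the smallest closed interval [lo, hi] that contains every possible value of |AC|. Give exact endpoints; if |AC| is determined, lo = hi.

|AC| = √(674)  (≈ 25.9615)

|AB| ∈ {25}
|BC| ∈ {7}
|AC| ∈ {√(674)}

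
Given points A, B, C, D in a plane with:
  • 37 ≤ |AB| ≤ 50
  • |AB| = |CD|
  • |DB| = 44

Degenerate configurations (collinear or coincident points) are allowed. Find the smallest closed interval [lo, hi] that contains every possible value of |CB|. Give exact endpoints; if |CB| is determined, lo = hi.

|AB| ∈ [37, 50]
|BD| ∈ {44}
|CD| ∈ [37, 50]
|AD| ∈ [0, 94]
|BC| ∈ [0, 94]
|AC| ∈ [0, 144]

|CB| ∈ [0, 94]  (≈ [0.0000, 94.0000])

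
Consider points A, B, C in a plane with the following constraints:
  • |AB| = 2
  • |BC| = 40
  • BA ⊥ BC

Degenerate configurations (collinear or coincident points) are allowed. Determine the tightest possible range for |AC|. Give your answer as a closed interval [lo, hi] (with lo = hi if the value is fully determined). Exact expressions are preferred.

|AB| ∈ {2}
|BC| ∈ {40}
|AC| ∈ {2·√(401)}

|AC| = 2·√(401)  (≈ 40.0500)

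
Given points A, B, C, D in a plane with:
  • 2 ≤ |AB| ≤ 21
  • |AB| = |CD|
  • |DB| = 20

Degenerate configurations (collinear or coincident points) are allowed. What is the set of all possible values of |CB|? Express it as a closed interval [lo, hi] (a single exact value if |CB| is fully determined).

|AB| ∈ [2, 21]
|BD| ∈ {20}
|CD| ∈ [2, 21]
|AD| ∈ [0, 41]
|BC| ∈ [0, 41]
|AC| ∈ [0, 62]

|CB| ∈ [0, 41]  (≈ [0.0000, 41.0000])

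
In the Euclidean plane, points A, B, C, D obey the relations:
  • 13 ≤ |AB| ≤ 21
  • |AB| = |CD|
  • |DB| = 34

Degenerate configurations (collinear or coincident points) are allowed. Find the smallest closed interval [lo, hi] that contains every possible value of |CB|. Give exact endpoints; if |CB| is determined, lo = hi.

|CB| ∈ [13, 55]  (≈ [13.0000, 55.0000])

|AB| ∈ [13, 21]
|BD| ∈ {34}
|CD| ∈ [13, 21]
|AD| ∈ [13, 55]
|BC| ∈ [13, 55]
|AC| ∈ [0, 76]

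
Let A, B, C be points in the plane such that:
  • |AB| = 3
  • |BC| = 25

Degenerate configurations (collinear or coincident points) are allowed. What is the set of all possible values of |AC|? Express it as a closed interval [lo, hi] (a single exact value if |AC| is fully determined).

|AC| ∈ [22, 28]  (≈ [22.0000, 28.0000])

|AB| ∈ {3}
|BC| ∈ {25}
|AC| ∈ [22, 28]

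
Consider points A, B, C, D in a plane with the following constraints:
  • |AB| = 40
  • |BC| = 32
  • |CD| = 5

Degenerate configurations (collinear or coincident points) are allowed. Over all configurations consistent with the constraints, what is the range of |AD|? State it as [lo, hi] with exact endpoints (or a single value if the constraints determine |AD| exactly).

|AD| ∈ [3, 77]  (≈ [3.0000, 77.0000])

|AB| ∈ {40}
|BC| ∈ {32}
|CD| ∈ {5}
|AC| ∈ [8, 72]
|BD| ∈ [27, 37]
|AD| ∈ [3, 77]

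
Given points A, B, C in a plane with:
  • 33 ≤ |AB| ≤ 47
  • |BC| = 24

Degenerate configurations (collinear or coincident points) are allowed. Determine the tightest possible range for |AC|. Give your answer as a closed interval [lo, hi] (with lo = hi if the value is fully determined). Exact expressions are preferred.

|AC| ∈ [9, 71]  (≈ [9.0000, 71.0000])

|AB| ∈ [33, 47]
|BC| ∈ {24}
|AC| ∈ [9, 71]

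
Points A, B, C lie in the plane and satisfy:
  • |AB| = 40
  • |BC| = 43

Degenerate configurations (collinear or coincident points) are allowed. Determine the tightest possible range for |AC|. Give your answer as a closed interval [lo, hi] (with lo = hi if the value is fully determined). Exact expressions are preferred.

|AB| ∈ {40}
|BC| ∈ {43}
|AC| ∈ [3, 83]

|AC| ∈ [3, 83]  (≈ [3.0000, 83.0000])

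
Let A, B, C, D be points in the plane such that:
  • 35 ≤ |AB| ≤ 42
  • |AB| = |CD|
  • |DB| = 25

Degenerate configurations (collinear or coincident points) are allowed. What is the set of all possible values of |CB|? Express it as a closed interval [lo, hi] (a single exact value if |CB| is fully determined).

|AB| ∈ [35, 42]
|BD| ∈ {25}
|CD| ∈ [35, 42]
|AD| ∈ [10, 67]
|BC| ∈ [10, 67]
|AC| ∈ [0, 109]

|CB| ∈ [10, 67]  (≈ [10.0000, 67.0000])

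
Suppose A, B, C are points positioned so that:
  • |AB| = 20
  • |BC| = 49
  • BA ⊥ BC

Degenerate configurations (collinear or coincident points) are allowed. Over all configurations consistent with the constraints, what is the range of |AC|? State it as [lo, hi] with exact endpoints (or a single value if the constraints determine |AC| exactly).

|AB| ∈ {20}
|BC| ∈ {49}
|AC| ∈ {√(2801)}

|AC| = √(2801)  (≈ 52.9245)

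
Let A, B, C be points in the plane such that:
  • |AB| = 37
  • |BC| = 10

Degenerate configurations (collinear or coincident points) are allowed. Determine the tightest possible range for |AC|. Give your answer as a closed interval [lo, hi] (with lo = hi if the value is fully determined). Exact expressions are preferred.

|AB| ∈ {37}
|BC| ∈ {10}
|AC| ∈ [27, 47]

|AC| ∈ [27, 47]  (≈ [27.0000, 47.0000])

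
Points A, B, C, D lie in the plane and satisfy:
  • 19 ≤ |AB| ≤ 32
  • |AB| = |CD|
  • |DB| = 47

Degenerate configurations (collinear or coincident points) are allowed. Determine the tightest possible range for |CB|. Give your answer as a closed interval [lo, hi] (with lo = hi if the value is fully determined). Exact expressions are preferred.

|AB| ∈ [19, 32]
|BD| ∈ {47}
|CD| ∈ [19, 32]
|AD| ∈ [15, 79]
|BC| ∈ [15, 79]
|AC| ∈ [0, 111]

|CB| ∈ [15, 79]  (≈ [15.0000, 79.0000])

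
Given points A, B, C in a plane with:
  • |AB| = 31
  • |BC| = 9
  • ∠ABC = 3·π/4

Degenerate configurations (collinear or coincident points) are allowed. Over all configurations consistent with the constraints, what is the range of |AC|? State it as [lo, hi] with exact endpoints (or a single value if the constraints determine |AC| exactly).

|AC| = √(279·√(2) + 1042)  (≈ 37.9021)

|AB| ∈ {31}
|BC| ∈ {9}
|AC| ∈ {√(279·√(2) + 1042)}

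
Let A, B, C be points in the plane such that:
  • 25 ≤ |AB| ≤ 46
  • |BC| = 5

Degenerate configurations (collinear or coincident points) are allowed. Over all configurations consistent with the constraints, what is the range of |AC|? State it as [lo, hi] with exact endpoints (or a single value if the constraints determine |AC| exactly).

|AC| ∈ [20, 51]  (≈ [20.0000, 51.0000])

|AB| ∈ [25, 46]
|BC| ∈ {5}
|AC| ∈ [20, 51]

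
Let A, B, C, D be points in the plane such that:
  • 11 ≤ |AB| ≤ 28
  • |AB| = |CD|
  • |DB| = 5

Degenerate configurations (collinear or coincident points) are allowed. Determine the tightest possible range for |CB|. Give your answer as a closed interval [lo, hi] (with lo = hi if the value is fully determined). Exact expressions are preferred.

|AB| ∈ [11, 28]
|BD| ∈ {5}
|CD| ∈ [11, 28]
|AD| ∈ [6, 33]
|BC| ∈ [6, 33]
|AC| ∈ [0, 61]

|CB| ∈ [6, 33]  (≈ [6.0000, 33.0000])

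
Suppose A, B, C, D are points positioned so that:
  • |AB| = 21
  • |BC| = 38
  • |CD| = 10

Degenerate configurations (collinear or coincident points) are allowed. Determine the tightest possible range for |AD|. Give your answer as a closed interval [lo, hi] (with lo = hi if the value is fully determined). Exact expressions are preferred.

|AD| ∈ [7, 69]  (≈ [7.0000, 69.0000])

|AB| ∈ {21}
|BC| ∈ {38}
|CD| ∈ {10}
|AC| ∈ [17, 59]
|BD| ∈ [28, 48]
|AD| ∈ [7, 69]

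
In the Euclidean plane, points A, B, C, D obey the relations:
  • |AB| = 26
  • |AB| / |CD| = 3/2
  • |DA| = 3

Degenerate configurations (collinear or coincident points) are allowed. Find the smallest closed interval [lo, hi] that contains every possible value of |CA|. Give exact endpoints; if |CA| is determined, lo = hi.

|AB| ∈ {26}
|AD| ∈ {3}
|CD| ∈ {52/3}
|BD| ∈ [23, 29]
|AC| ∈ [43/3, 61/3]
|BC| ∈ [17/3, 139/3]

|CA| ∈ [43/3, 61/3]  (≈ [14.3333, 20.3333])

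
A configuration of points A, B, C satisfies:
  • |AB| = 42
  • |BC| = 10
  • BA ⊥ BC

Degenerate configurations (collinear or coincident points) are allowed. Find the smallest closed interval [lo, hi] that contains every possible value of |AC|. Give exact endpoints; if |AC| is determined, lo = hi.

|AB| ∈ {42}
|BC| ∈ {10}
|AC| ∈ {2·√(466)}

|AC| = 2·√(466)  (≈ 43.1741)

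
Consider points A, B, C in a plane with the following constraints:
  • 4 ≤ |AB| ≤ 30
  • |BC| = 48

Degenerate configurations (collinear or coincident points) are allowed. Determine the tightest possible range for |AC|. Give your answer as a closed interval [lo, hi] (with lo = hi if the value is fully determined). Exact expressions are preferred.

|AC| ∈ [18, 78]  (≈ [18.0000, 78.0000])

|AB| ∈ [4, 30]
|BC| ∈ {48}
|AC| ∈ [18, 78]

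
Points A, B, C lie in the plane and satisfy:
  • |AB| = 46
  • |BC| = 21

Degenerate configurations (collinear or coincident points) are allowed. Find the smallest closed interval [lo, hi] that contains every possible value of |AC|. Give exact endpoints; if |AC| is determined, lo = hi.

|AC| ∈ [25, 67]  (≈ [25.0000, 67.0000])

|AB| ∈ {46}
|BC| ∈ {21}
|AC| ∈ [25, 67]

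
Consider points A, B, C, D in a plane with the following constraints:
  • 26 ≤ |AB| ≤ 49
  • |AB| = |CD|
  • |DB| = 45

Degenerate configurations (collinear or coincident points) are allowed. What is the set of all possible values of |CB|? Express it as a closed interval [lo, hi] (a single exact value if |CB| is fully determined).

|AB| ∈ [26, 49]
|BD| ∈ {45}
|CD| ∈ [26, 49]
|AD| ∈ [0, 94]
|BC| ∈ [0, 94]
|AC| ∈ [0, 143]

|CB| ∈ [0, 94]  (≈ [0.0000, 94.0000])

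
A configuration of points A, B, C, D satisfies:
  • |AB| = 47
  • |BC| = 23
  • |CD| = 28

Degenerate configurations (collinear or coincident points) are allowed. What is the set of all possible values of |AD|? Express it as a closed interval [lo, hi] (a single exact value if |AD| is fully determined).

|AB| ∈ {47}
|BC| ∈ {23}
|CD| ∈ {28}
|AC| ∈ [24, 70]
|BD| ∈ [5, 51]
|AD| ∈ [0, 98]

|AD| ∈ [0, 98]  (≈ [0.0000, 98.0000])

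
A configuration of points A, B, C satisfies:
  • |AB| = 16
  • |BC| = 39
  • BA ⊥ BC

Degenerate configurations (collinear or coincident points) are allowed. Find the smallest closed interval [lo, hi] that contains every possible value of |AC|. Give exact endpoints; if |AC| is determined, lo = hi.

|AB| ∈ {16}
|BC| ∈ {39}
|AC| ∈ {√(1777)}

|AC| = √(1777)  (≈ 42.1545)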